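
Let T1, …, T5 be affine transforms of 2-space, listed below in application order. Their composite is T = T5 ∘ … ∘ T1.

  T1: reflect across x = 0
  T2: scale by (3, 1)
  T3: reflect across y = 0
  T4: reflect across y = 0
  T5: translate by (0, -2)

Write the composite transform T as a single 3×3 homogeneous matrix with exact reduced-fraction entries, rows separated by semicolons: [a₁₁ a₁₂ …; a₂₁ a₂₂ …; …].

T = [-3 0 0; 0 1 -2; 0 0 1]

T1 = [-1 0 0; 0 1 0; 0 0 1]
T2·T1 = [-3 0 0; 0 1 0; 0 0 1]
T3·…·T1 = [-3 0 0; 0 -1 0; 0 0 1]
T4·…·T1 = [-3 0 0; 0 1 0; 0 0 1]
T5·…·T1 = [-3 0 0; 0 1 -2; 0 0 1]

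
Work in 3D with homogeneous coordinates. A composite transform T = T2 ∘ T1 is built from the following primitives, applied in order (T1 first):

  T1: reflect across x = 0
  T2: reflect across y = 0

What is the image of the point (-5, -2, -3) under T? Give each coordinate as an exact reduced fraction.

T(p) = (5, 2, -3)

T1 reflect across x = 0: (-5, -2, -3) → (5, -2, -3)
T2 reflect across y = 0: (5, -2, -3) → (5, 2, -3)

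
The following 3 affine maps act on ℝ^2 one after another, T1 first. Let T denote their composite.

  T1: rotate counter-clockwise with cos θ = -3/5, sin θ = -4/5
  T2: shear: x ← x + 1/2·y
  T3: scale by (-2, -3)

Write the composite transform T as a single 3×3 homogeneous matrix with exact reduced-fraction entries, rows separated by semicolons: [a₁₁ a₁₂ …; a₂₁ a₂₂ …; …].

T = [2 -1 0; 12/5 9/5 0; 0 0 1]

T1 = [-3/5 4/5 0; -4/5 -3/5 0; 0 0 1]
T2·T1 = [-1 1/2 0; -4/5 -3/5 0; 0 0 1]
T3·…·T1 = [2 -1 0; 12/5 9/5 0; 0 0 1]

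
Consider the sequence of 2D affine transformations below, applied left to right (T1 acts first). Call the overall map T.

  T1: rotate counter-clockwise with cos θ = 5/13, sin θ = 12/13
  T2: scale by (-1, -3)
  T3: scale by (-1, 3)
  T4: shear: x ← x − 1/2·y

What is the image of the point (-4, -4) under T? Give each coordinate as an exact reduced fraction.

T1 rotate counter-clockwise with cos θ = 5/13, sin θ = 12/13: (-4, -4) → (28/13, -68/13)
T2 scale by (-1, -3): (28/13, -68/13) → (-28/13, 204/13)
T3 scale by (-1, 3): (-28/13, 204/13) → (28/13, 612/13)
T4 shear: x ← x − 1/2·y: (28/13, 612/13) → (-278/13, 612/13)

T(p) = (-278/13, 612/13)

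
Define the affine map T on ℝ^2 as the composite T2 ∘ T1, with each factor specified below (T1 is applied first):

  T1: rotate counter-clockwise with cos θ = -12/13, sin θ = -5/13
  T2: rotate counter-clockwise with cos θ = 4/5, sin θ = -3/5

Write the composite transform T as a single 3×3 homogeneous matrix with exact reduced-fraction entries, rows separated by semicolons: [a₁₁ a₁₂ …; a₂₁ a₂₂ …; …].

T1 = [-12/13 5/13 0; -5/13 -12/13 0; 0 0 1]
T2·T1 = [-63/65 -16/65 0; 16/65 -63/65 0; 0 0 1]

T = [-63/65 -16/65 0; 16/65 -63/65 0; 0 0 1]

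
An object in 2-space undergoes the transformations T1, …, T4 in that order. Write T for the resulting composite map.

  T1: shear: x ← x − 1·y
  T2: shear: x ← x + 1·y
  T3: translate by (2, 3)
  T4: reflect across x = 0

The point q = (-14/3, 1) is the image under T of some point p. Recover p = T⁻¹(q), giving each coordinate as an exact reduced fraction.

p = (8/3, -2)

T1 = [1 -1 0; 0 1 0; 0 0 1]
T2·T1 = [1 0 0; 0 1 0; 0 0 1]
T3·…·T1 = [1 0 2; 0 1 3; 0 0 1]
T4·…·T1 = [-1 0 -2; 0 1 3; 0 0 1]
det M = -1; M⁻¹ = [-1 0 -2; 0 1 -3; 0 0 1]
M⁻¹ · (-14/3, 1)ᵀ = (8/3, -2)ᵀ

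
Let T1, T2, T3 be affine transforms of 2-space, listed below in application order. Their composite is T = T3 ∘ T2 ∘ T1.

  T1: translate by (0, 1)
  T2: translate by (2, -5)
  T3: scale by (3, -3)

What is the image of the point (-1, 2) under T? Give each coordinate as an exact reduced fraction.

T(p) = (3, 6)

T1 translate by (0, 1): (-1, 2) → (-1, 3)
T2 translate by (2, -5): (-1, 3) → (1, -2)
T3 scale by (3, -3): (1, -2) → (3, 6)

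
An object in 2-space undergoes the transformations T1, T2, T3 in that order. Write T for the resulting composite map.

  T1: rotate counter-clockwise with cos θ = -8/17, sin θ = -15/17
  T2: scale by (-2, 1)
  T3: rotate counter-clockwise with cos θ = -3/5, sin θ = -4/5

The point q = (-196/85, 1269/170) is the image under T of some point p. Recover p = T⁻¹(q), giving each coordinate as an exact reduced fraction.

p = (9/2, 5)

T1 = [-8/17 15/17 0; -15/17 -8/17 0; 0 0 1]
T2·T1 = [16/17 -30/17 0; -15/17 -8/17 0; 0 0 1]
T3·…·T1 = [-108/85 58/85 0; -19/85 144/85 0; 0 0 1]
det M = -2; M⁻¹ = [-72/85 29/85 0; -19/170 54/85 0; 0 0 1]
M⁻¹ · (-196/85, 1269/170)ᵀ = (9/2, 5)ᵀ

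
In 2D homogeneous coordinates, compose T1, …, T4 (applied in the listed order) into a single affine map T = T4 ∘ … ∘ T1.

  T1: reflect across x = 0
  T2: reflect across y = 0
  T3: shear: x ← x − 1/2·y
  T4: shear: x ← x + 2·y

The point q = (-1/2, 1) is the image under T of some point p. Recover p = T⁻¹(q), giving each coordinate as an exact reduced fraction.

T1 = [-1 0 0; 0 1 0; 0 0 1]
T2·T1 = [-1 0 0; 0 -1 0; 0 0 1]
T3·…·T1 = [-1 1/2 0; 0 -1 0; 0 0 1]
T4·…·T1 = [-1 -3/2 0; 0 -1 0; 0 0 1]
det M = 1; M⁻¹ = [-1 3/2 0; 0 -1 0; 0 0 1]
M⁻¹ · (-1/2, 1)ᵀ = (2, -1)ᵀ

p = (2, -1)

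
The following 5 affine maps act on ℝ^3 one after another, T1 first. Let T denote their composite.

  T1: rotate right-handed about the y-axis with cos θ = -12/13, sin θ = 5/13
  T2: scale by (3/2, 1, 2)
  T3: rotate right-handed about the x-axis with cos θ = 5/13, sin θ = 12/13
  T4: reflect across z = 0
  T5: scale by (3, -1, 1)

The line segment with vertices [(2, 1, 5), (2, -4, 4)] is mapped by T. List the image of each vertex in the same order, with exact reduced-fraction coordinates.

image vertices: (9/26, -1745/169, 544/169), (-18/13, -1132/169, 1204/169)

T1 rotate right-handed about the y-axis with cos θ = -12/13, sin θ = 5/13: (2, 1, 5) → (1/13, 1, -70/13); (2, -4, 4) → (-4/13, -4, -58/13)
T2 scale by (3/2, 1, 2): (1/13, 1, -70/13) → (3/26, 1, -140/13); (-4/13, -4, -58/13) → (-6/13, -4, -116/13)
T3 rotate right-handed about the x-axis with cos θ = 5/13, sin θ = 12/13: (3/26, 1, -140/13) → (3/26, 1745/169, -544/169); (-6/13, -4, -116/13) → (-6/13, 1132/169, -1204/169)
T4 reflect across z = 0: (3/26, 1745/169, -544/169) → (3/26, 1745/169, 544/169); (-6/13, 1132/169, -1204/169) → (-6/13, 1132/169, 1204/169)
T5 scale by (3, -1, 1): (3/26, 1745/169, 544/169) → (9/26, -1745/169, 544/169); (-6/13, 1132/169, 1204/169) → (-18/13, -1132/169, 1204/169)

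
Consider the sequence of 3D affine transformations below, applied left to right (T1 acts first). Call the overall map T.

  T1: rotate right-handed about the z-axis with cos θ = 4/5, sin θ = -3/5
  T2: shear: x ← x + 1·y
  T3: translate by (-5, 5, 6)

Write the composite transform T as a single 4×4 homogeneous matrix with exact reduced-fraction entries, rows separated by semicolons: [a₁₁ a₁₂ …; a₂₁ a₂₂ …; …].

T1 = [4/5 3/5 0 0; -3/5 4/5 0 0; 0 0 1 0; 0 0 0 1]
T2·T1 = [1/5 7/5 0 0; -3/5 4/5 0 0; 0 0 1 0; 0 0 0 1]
T3·…·T1 = [1/5 7/5 0 -5; -3/5 4/5 0 5; 0 0 1 6; 0 0 0 1]

T = [1/5 7/5 0 -5; -3/5 4/5 0 5; 0 0 1 6; 0 0 0 1]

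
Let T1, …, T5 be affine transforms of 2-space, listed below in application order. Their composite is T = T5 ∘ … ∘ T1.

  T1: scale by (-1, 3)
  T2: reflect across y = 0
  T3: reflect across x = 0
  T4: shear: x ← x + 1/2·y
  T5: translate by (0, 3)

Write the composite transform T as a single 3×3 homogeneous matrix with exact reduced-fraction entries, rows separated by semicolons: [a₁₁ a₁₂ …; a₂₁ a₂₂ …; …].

T1 = [-1 0 0; 0 3 0; 0 0 1]
T2·T1 = [-1 0 0; 0 -3 0; 0 0 1]
T3·…·T1 = [1 0 0; 0 -3 0; 0 0 1]
T4·…·T1 = [1 -3/2 0; 0 -3 0; 0 0 1]
T5·…·T1 = [1 -3/2 0; 0 -3 3; 0 0 1]

T = [1 -3/2 0; 0 -3 3; 0 0 1]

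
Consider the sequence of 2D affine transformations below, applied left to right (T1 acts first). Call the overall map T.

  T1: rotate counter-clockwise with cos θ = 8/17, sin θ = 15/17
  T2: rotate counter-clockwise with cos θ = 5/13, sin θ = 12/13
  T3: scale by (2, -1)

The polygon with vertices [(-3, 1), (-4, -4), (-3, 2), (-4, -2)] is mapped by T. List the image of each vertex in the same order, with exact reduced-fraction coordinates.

image vertices: (498/221, 653/221), (2488/221, 124/221), (12/17, 61/17), (1804/221, 404/221)

T1 rotate counter-clockwise with cos θ = 8/17, sin θ = 15/17: (-3, 1) → (-39/17, -37/17); (-4, -4) → (28/17, -92/17); (-3, 2) → (-54/17, -29/17); (-4, -2) → (-2/17, -76/17)
T2 rotate counter-clockwise with cos θ = 5/13, sin θ = 12/13: (-39/17, -37/17) → (249/221, -653/221); (28/17, -92/17) → (1244/221, -124/221); (-54/17, -29/17) → (6/17, -61/17); (-2/17, -76/17) → (902/221, -404/221)
T3 scale by (2, -1): (249/221, -653/221) → (498/221, 653/221); (1244/221, -124/221) → (2488/221, 124/221); (6/17, -61/17) → (12/17, 61/17); (902/221, -404/221) → (1804/221, 404/221)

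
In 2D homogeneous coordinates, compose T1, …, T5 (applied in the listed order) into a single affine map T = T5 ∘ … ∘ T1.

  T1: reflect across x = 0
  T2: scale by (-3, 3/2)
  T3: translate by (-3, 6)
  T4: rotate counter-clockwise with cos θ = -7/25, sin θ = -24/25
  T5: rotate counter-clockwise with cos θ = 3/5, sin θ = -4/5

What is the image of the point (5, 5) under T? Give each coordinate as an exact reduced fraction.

T(p) = (-162/25, -843/50)

T1 reflect across x = 0: (5, 5) → (-5, 5)
T2 scale by (-3, 3/2): (-5, 5) → (15, 15/2)
T3 translate by (-3, 6): (15, 15/2) → (12, 27/2)
T4 rotate counter-clockwise with cos θ = -7/25, sin θ = -24/25: (12, 27/2) → (48/5, -153/10)
T5 rotate counter-clockwise with cos θ = 3/5, sin θ = -4/5: (48/5, -153/10) → (-162/25, -843/50)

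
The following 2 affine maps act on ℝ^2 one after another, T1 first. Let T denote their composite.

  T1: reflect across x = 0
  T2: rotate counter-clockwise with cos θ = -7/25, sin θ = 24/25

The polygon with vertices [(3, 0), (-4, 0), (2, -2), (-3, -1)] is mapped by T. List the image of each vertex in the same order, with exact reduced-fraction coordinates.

image vertices: (21/25, -72/25), (-28/25, 96/25), (62/25, -34/25), (3/25, 79/25)

T1 reflect across x = 0: (3, 0) → (-3, 0); (-4, 0) → (4, 0); (2, -2) → (-2, -2); (-3, -1) → (3, -1)
T2 rotate counter-clockwise with cos θ = -7/25, sin θ = 24/25: (-3, 0) → (21/25, -72/25); (4, 0) → (-28/25, 96/25); (-2, -2) → (62/25, -34/25); (3, -1) → (3/25, 79/25)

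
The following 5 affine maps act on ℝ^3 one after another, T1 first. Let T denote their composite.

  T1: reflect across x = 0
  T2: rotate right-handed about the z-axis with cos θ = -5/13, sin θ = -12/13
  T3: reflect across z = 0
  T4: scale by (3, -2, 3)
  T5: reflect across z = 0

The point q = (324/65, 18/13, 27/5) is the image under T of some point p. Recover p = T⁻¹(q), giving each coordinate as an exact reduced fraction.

T1 = [-1 0 0 0; 0 1 0 0; 0 0 1 0; 0 0 0 1]
T2·T1 = [5/13 12/13 0 0; 12/13 -5/13 0 0; 0 0 1 0; 0 0 0 1]
T3·…·T1 = [5/13 12/13 0 0; 12/13 -5/13 0 0; 0 0 -1 0; 0 0 0 1]
T4·…·T1 = [15/13 36/13 0 0; -24/13 10/13 0 0; 0 0 -3 0; 0 0 0 1]
T5·…·T1 = [15/13 36/13 0 0; -24/13 10/13 0 0; 0 0 3 0; 0 0 0 1]
det M = 18; M⁻¹ = [5/39 -6/13 0 0; 4/13 5/26 0 0; 0 0 1/3 0; 0 0 0 1]
M⁻¹ · (324/65, 18/13, 27/5)ᵀ = (0, 9/5, 9/5)ᵀ

p = (0, 9/5, 9/5)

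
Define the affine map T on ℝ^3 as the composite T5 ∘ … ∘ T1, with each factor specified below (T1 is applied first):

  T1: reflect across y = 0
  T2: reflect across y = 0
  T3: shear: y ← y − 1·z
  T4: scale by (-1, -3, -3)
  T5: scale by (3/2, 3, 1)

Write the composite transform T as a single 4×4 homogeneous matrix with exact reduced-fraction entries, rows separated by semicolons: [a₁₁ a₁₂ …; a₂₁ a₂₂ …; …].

T = [-3/2 0 0 0; 0 -9 9 0; 0 0 -3 0; 0 0 0 1]

T1 = [1 0 0 0; 0 -1 0 0; 0 0 1 0; 0 0 0 1]
T2·T1 = [1 0 0 0; 0 1 0 0; 0 0 1 0; 0 0 0 1]
T3·…·T1 = [1 0 0 0; 0 1 -1 0; 0 0 1 0; 0 0 0 1]
T4·…·T1 = [-1 0 0 0; 0 -3 3 0; 0 0 -3 0; 0 0 0 1]
T5·…·T1 = [-3/2 0 0 0; 0 -9 9 0; 0 0 -3 0; 0 0 0 1]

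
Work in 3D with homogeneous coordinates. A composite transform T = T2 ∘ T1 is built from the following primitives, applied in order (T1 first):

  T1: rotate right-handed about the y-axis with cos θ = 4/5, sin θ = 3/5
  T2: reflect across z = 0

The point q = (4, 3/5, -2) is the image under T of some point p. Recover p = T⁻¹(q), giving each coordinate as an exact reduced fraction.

T1 = [4/5 0 3/5 0; 0 1 0 0; -3/5 0 4/5 0; 0 0 0 1]
T2·T1 = [4/5 0 3/5 0; 0 1 0 0; 3/5 0 -4/5 0; 0 0 0 1]
det M = -1; M⁻¹ = [4/5 0 3/5 0; 0 1 0 0; 3/5 0 -4/5 0; 0 0 0 1]
M⁻¹ · (4, 3/5, -2)ᵀ = (2, 3/5, 4)ᵀ

p = (2, 3/5, 4)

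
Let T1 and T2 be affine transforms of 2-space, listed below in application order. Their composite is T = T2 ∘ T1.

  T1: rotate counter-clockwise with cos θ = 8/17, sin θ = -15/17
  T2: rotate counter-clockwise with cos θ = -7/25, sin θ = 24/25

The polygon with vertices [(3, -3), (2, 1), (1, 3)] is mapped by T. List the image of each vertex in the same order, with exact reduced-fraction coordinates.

image vertices: (1803/425, -21/425), (311/425, 898/425), (-587/425, 1209/425)

T1 rotate counter-clockwise with cos θ = 8/17, sin θ = -15/17: (3, -3) → (-21/17, -69/17); (2, 1) → (31/17, -22/17); (1, 3) → (53/17, 9/17)
T2 rotate counter-clockwise with cos θ = -7/25, sin θ = 24/25: (-21/17, -69/17) → (1803/425, -21/425); (31/17, -22/17) → (311/425, 898/425); (53/17, 9/17) → (-587/425, 1209/425)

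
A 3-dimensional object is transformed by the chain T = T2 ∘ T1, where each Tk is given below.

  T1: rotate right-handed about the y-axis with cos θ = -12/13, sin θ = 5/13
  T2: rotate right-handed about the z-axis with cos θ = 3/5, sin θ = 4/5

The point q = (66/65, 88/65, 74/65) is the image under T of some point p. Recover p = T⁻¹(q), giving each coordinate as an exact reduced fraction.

p = (-2, 0, -2/5)

T1 = [-12/13 0 5/13 0; 0 1 0 0; -5/13 0 -12/13 0; 0 0 0 1]
T2·T1 = [-36/65 -4/5 3/13 0; -48/65 3/5 4/13 0; -5/13 0 -12/13 0; 0 0 0 1]
det M = 1; M⁻¹ = [-36/65 -48/65 -5/13 0; -4/5 3/5 0 0; 3/13 4/13 -12/13 0; 0 0 0 1]
M⁻¹ · (66/65, 88/65, 74/65)ᵀ = (-2, 0, -2/5)ᵀ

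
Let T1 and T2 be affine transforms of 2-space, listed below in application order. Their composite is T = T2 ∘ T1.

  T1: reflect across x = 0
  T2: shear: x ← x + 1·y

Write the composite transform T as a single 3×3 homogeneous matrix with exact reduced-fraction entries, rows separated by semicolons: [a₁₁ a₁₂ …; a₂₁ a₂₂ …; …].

T = [-1 1 0; 0 1 0; 0 0 1]

T1 = [-1 0 0; 0 1 0; 0 0 1]
T2·T1 = [-1 1 0; 0 1 0; 0 0 1]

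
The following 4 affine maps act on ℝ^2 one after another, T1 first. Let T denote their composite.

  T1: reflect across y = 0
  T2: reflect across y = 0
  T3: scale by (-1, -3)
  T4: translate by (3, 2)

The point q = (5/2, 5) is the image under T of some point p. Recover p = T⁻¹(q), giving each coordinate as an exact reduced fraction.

p = (1/2, -1)

T1 = [1 0 0; 0 -1 0; 0 0 1]
T2·T1 = [1 0 0; 0 1 0; 0 0 1]
T3·…·T1 = [-1 0 0; 0 -3 0; 0 0 1]
T4·…·T1 = [-1 0 3; 0 -3 2; 0 0 1]
det M = 3; M⁻¹ = [-1 0 3; 0 -1/3 2/3; 0 0 1]
M⁻¹ · (5/2, 5)ᵀ = (1/2, -1)ᵀ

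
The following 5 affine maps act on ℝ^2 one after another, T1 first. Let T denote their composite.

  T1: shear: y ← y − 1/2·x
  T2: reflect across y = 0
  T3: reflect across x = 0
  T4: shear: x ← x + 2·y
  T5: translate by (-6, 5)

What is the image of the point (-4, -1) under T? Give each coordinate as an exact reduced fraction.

T1 shear: y ← y − 1/2·x: (-4, -1) → (-4, 1)
T2 reflect across y = 0: (-4, 1) → (-4, -1)
T3 reflect across x = 0: (-4, -1) → (4, -1)
T4 shear: x ← x + 2·y: (4, -1) → (2, -1)
T5 translate by (-6, 5): (2, -1) → (-4, 4)

T(p) = (-4, 4)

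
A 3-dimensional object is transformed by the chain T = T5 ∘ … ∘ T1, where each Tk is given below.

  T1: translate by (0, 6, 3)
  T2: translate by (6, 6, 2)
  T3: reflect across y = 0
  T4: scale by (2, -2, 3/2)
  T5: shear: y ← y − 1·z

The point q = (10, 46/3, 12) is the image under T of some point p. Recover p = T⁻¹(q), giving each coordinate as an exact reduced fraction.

p = (-1, 5/3, 3)

T1 = [1 0 0 0; 0 1 0 6; 0 0 1 3; 0 0 0 1]
T2·T1 = [1 0 0 6; 0 1 0 12; 0 0 1 5; 0 0 0 1]
T3·…·T1 = [1 0 0 6; 0 -1 0 -12; 0 0 1 5; 0 0 0 1]
T4·…·T1 = [2 0 0 12; 0 2 0 24; 0 0 3/2 15/2; 0 0 0 1]
T5·…·T1 = [2 0 0 12; 0 2 -3/2 33/2; 0 0 3/2 15/2; 0 0 0 1]
det M = 6; M⁻¹ = [1/2 0 0 -6; 0 1/2 1/2 -12; 0 0 2/3 -5; 0 0 0 1]
M⁻¹ · (10, 46/3, 12)ᵀ = (-1, 5/3, 3)ᵀ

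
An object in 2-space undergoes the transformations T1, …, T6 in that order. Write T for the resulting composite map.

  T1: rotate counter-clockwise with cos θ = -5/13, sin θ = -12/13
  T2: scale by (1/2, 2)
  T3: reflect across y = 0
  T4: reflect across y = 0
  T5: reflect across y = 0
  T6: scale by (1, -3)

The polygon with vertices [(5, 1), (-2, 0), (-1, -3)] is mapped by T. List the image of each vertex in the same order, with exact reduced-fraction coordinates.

T1 rotate counter-clockwise with cos θ = -5/13, sin θ = -12/13: (5, 1) → (-1, -5); (-2, 0) → (10/13, 24/13); (-1, -3) → (-31/13, 27/13)
T2 scale by (1/2, 2): (-1, -5) → (-1/2, -10); (10/13, 24/13) → (5/13, 48/13); (-31/13, 27/13) → (-31/26, 54/13)
T3 reflect across y = 0: (-1/2, -10) → (-1/2, 10); (5/13, 48/13) → (5/13, -48/13); (-31/26, 54/13) → (-31/26, -54/13)
T4 reflect across y = 0: (-1/2, 10) → (-1/2, -10); (5/13, -48/13) → (5/13, 48/13); (-31/26, -54/13) → (-31/26, 54/13)
T5 reflect across y = 0: (-1/2, -10) → (-1/2, 10); (5/13, 48/13) → (5/13, -48/13); (-31/26, 54/13) → (-31/26, -54/13)
T6 scale by (1, -3): (-1/2, 10) → (-1/2, -30); (5/13, -48/13) → (5/13, 144/13); (-31/26, -54/13) → (-31/26, 162/13)

image vertices: (-1/2, -30), (5/13, 144/13), (-31/26, 162/13)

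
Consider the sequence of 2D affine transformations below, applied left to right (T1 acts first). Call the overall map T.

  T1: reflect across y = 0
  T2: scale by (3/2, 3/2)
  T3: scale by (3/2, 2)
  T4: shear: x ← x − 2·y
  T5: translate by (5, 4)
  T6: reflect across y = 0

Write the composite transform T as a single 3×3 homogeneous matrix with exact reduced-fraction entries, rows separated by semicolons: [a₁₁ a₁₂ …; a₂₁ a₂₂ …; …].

T = [9/4 6 5; 0 3 -4; 0 0 1]

T1 = [1 0 0; 0 -1 0; 0 0 1]
T2·T1 = [3/2 0 0; 0 -3/2 0; 0 0 1]
T3·…·T1 = [9/4 0 0; 0 -3 0; 0 0 1]
T4·…·T1 = [9/4 6 0; 0 -3 0; 0 0 1]
T5·…·T1 = [9/4 6 5; 0 -3 4; 0 0 1]
T6·…·T1 = [9/4 6 5; 0 3 -4; 0 0 1]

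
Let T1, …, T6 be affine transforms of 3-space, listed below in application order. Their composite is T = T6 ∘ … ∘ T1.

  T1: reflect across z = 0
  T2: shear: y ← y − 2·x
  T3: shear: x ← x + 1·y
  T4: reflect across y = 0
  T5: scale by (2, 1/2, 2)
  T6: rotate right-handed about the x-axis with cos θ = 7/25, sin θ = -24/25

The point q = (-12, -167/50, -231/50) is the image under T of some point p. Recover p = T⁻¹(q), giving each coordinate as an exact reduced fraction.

T1 = [1 0 0 0; 0 1 0 0; 0 0 -1 0; 0 0 0 1]
T2·T1 = [1 0 0 0; -2 1 0 0; 0 0 -1 0; 0 0 0 1]
T3·…·T1 = [-1 1 0 0; -2 1 0 0; 0 0 -1 0; 0 0 0 1]
T4·…·T1 = [-1 1 0 0; 2 -1 0 0; 0 0 -1 0; 0 0 0 1]
T5·…·T1 = [-2 2 0 0; 1 -1/2 0 0; 0 0 -2 0; 0 0 0 1]
T6·…·T1 = [-2 2 0 0; 7/25 -7/50 -48/25 0; -24/25 12/25 -14/25 0; 0 0 0 1]
det M = 2; M⁻¹ = [1/2 14/25 -48/25 0; 1 14/25 -48/25 0; 0 -12/25 -7/50 0; 0 0 0 1]
M⁻¹ · (-12, -167/50, -231/50)ᵀ = (1, -5, 9/4)ᵀ

p = (1, -5, 9/4)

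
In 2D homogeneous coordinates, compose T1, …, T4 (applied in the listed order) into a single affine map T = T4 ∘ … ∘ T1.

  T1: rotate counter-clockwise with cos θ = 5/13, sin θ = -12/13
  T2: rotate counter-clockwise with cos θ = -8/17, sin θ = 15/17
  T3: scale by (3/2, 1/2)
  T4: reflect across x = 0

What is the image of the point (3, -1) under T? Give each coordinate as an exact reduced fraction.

T1 rotate counter-clockwise with cos θ = 5/13, sin θ = -12/13: (3, -1) → (3/13, -41/13)
T2 rotate counter-clockwise with cos θ = -8/17, sin θ = 15/17: (3/13, -41/13) → (591/221, 373/221)
T3 scale by (3/2, 1/2): (591/221, 373/221) → (1773/442, 373/442)
T4 reflect across x = 0: (1773/442, 373/442) → (-1773/442, 373/442)

T(p) = (-1773/442, 373/442)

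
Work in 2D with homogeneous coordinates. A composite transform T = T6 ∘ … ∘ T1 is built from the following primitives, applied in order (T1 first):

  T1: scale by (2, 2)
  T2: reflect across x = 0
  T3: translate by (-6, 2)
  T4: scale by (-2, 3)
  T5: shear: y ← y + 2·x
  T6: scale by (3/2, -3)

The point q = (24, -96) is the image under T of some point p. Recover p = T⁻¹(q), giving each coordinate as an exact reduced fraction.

T1 = [2 0 0; 0 2 0; 0 0 1]
T2·T1 = [-2 0 0; 0 2 0; 0 0 1]
T3·…·T1 = [-2 0 -6; 0 2 2; 0 0 1]
T4·…·T1 = [4 0 12; 0 6 6; 0 0 1]
T5·…·T1 = [4 0 12; 8 6 30; 0 0 1]
T6·…·T1 = [6 0 18; -24 -18 -90; 0 0 1]
det M = -108; M⁻¹ = [1/6 0 -3; -2/9 -1/18 -1; 0 0 1]
M⁻¹ · (24, -96)ᵀ = (1, -1)ᵀ

p = (1, -1)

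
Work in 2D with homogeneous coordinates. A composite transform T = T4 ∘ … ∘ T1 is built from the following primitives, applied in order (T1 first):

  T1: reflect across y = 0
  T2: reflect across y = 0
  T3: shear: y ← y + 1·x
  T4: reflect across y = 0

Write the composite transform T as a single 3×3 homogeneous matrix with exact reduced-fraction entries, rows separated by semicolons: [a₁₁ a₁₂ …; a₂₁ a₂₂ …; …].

T1 = [1 0 0; 0 -1 0; 0 0 1]
T2·T1 = [1 0 0; 0 1 0; 0 0 1]
T3·…·T1 = [1 0 0; 1 1 0; 0 0 1]
T4·…·T1 = [1 0 0; -1 -1 0; 0 0 1]

T = [1 0 0; -1 -1 0; 0 0 1]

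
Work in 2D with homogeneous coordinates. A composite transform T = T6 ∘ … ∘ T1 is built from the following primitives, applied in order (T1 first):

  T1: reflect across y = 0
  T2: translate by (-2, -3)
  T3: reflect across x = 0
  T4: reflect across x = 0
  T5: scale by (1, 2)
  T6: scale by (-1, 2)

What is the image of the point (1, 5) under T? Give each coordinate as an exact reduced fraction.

T(p) = (1, -32)

T1 reflect across y = 0: (1, 5) → (1, -5)
T2 translate by (-2, -3): (1, -5) → (-1, -8)
T3 reflect across x = 0: (-1, -8) → (1, -8)
T4 reflect across x = 0: (1, -8) → (-1, -8)
T5 scale by (1, 2): (-1, -8) → (-1, -16)
T6 scale by (-1, 2): (-1, -16) → (1, -32)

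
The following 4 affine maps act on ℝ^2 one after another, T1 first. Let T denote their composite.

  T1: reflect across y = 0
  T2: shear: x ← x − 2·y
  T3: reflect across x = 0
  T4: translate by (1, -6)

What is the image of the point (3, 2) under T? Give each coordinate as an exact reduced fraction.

T(p) = (-6, -8)

T1 reflect across y = 0: (3, 2) → (3, -2)
T2 shear: x ← x − 2·y: (3, -2) → (7, -2)
T3 reflect across x = 0: (7, -2) → (-7, -2)
T4 translate by (1, -6): (-7, -2) → (-6, -8)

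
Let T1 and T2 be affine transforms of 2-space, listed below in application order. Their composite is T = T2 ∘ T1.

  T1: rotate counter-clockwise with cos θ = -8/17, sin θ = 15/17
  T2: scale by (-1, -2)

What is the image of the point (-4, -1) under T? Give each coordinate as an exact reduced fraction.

T1 rotate counter-clockwise with cos θ = -8/17, sin θ = 15/17: (-4, -1) → (47/17, -52/17)
T2 scale by (-1, -2): (47/17, -52/17) → (-47/17, 104/17)

T(p) = (-47/17, 104/17)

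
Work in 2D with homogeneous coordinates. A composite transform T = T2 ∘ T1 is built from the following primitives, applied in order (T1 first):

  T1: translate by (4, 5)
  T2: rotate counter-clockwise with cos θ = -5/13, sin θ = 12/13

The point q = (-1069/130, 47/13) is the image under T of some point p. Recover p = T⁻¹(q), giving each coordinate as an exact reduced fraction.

T1 = [1 0 4; 0 1 5; 0 0 1]
T2·T1 = [-5/13 -12/13 -80/13; 12/13 -5/13 23/13; 0 0 1]
det M = 1; M⁻¹ = [-5/13 12/13 -4; -12/13 -5/13 -5; 0 0 1]
M⁻¹ · (-1069/130, 47/13)ᵀ = (5/2, 6/5)ᵀ

p = (5/2, 6/5)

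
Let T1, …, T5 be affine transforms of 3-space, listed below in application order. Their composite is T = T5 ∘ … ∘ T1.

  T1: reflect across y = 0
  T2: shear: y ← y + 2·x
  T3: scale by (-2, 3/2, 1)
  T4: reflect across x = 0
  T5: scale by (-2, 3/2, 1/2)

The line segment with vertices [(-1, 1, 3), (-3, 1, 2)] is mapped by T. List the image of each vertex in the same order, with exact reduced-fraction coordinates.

T1 reflect across y = 0: (-1, 1, 3) → (-1, -1, 3); (-3, 1, 2) → (-3, -1, 2)
T2 shear: y ← y + 2·x: (-1, -1, 3) → (-1, -3, 3); (-3, -1, 2) → (-3, -7, 2)
T3 scale by (-2, 3/2, 1): (-1, -3, 3) → (2, -9/2, 3); (-3, -7, 2) → (6, -21/2, 2)
T4 reflect across x = 0: (2, -9/2, 3) → (-2, -9/2, 3); (6, -21/2, 2) → (-6, -21/2, 2)
T5 scale by (-2, 3/2, 1/2): (-2, -9/2, 3) → (4, -27/4, 3/2); (-6, -21/2, 2) → (12, -63/4, 1)

image vertices: (4, -27/4, 3/2), (12, -63/4, 1)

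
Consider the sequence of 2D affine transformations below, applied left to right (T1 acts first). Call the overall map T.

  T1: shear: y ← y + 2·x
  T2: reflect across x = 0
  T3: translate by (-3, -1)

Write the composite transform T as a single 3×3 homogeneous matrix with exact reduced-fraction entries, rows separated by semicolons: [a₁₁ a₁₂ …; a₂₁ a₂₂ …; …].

T = [-1 0 -3; 2 1 -1; 0 0 1]

T1 = [1 0 0; 2 1 0; 0 0 1]
T2·T1 = [-1 0 0; 2 1 0; 0 0 1]
T3·…·T1 = [-1 0 -3; 2 1 -1; 0 0 1]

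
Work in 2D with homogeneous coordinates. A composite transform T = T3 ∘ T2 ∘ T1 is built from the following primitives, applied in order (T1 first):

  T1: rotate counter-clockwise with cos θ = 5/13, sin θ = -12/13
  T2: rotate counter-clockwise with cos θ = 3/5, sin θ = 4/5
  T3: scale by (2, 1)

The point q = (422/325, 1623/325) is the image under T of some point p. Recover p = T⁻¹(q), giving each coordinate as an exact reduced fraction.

T1 = [5/13 12/13 0; -12/13 5/13 0; 0 0 1]
T2·T1 = [63/65 16/65 0; -16/65 63/65 0; 0 0 1]
T3·…·T1 = [126/65 32/65 0; -16/65 63/65 0; 0 0 1]
det M = 2; M⁻¹ = [63/130 -16/65 0; 8/65 63/65 0; 0 0 1]
M⁻¹ · (422/325, 1623/325)ᵀ = (-3/5, 5)ᵀ

p = (-3/5, 5)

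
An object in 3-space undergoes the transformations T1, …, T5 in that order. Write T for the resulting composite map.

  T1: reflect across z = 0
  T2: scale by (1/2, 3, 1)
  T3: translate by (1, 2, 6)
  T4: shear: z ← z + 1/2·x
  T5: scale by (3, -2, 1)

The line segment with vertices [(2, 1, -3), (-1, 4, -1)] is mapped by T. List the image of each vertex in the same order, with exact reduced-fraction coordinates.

T1 reflect across z = 0: (2, 1, -3) → (2, 1, 3); (-1, 4, -1) → (-1, 4, 1)
T2 scale by (1/2, 3, 1): (2, 1, 3) → (1, 3, 3); (-1, 4, 1) → (-1/2, 12, 1)
T3 translate by (1, 2, 6): (1, 3, 3) → (2, 5, 9); (-1/2, 12, 1) → (1/2, 14, 7)
T4 shear: z ← z + 1/2·x: (2, 5, 9) → (2, 5, 10); (1/2, 14, 7) → (1/2, 14, 29/4)
T5 scale by (3, -2, 1): (2, 5, 10) → (6, -10, 10); (1/2, 14, 29/4) → (3/2, -28, 29/4)

image vertices: (6, -10, 10), (3/2, -28, 29/4)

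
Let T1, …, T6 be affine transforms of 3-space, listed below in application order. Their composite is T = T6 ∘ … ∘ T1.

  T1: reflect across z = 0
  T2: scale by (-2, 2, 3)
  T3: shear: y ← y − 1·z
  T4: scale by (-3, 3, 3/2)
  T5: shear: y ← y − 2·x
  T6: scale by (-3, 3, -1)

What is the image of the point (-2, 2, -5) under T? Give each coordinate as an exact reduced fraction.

T1 reflect across z = 0: (-2, 2, -5) → (-2, 2, 5)
T2 scale by (-2, 2, 3): (-2, 2, 5) → (4, 4, 15)
T3 shear: y ← y − 1·z: (4, 4, 15) → (4, -11, 15)
T4 scale by (-3, 3, 3/2): (4, -11, 15) → (-12, -33, 45/2)
T5 shear: y ← y − 2·x: (-12, -33, 45/2) → (-12, -9, 45/2)
T6 scale by (-3, 3, -1): (-12, -9, 45/2) → (36, -27, -45/2)

T(p) = (36, -27, -45/2)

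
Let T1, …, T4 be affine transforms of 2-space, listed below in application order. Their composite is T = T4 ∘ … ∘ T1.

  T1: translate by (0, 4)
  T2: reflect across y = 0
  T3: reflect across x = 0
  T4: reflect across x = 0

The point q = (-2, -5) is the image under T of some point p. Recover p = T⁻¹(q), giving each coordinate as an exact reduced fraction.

T1 = [1 0 0; 0 1 4; 0 0 1]
T2·T1 = [1 0 0; 0 -1 -4; 0 0 1]
T3·…·T1 = [-1 0 0; 0 -1 -4; 0 0 1]
T4·…·T1 = [1 0 0; 0 -1 -4; 0 0 1]
det M = -1; M⁻¹ = [1 0 0; 0 -1 -4; 0 0 1]
M⁻¹ · (-2, -5)ᵀ = (-2, 1)ᵀ

p = (-2, 1)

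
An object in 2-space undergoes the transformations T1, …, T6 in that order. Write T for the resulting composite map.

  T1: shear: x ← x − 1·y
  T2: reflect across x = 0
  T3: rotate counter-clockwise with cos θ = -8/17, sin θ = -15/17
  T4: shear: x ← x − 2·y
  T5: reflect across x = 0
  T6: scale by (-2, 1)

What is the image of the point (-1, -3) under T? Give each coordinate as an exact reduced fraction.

T(p) = (-274/17, 54/17)

T1 shear: x ← x − 1·y: (-1, -3) → (2, -3)
T2 reflect across x = 0: (2, -3) → (-2, -3)
T3 rotate counter-clockwise with cos θ = -8/17, sin θ = -15/17: (-2, -3) → (-29/17, 54/17)
T4 shear: x ← x − 2·y: (-29/17, 54/17) → (-137/17, 54/17)
T5 reflect across x = 0: (-137/17, 54/17) → (137/17, 54/17)
T6 scale by (-2, 1): (137/17, 54/17) → (-274/17, 54/17)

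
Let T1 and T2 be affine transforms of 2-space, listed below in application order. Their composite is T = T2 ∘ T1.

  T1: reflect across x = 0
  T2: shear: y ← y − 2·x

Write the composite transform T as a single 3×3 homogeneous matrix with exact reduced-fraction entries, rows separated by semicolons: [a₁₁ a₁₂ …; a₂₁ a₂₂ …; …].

T1 = [-1 0 0; 0 1 0; 0 0 1]
T2·T1 = [-1 0 0; 2 1 0; 0 0 1]

T = [-1 0 0; 2 1 0; 0 0 1]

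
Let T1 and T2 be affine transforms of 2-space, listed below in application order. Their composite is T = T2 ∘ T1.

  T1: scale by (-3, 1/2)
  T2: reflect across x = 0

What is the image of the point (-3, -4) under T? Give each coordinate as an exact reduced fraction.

T1 scale by (-3, 1/2): (-3, -4) → (9, -2)
T2 reflect across x = 0: (9, -2) → (-9, -2)

T(p) = (-9, -2)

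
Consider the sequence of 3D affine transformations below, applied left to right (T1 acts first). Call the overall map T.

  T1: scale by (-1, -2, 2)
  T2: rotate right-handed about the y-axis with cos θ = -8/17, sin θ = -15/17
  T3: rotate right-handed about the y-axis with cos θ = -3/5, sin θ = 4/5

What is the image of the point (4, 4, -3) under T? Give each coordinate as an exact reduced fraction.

T1 scale by (-1, -2, 2): (4, 4, -3) → (-4, -8, -6)
T2 rotate right-handed about the y-axis with cos θ = -8/17, sin θ = -15/17: (-4, -8, -6) → (122/17, -8, -12/17)
T3 rotate right-handed about the y-axis with cos θ = -3/5, sin θ = 4/5: (122/17, -8, -12/17) → (-414/85, -8, -452/85)

T(p) = (-414/85, -8, -452/85)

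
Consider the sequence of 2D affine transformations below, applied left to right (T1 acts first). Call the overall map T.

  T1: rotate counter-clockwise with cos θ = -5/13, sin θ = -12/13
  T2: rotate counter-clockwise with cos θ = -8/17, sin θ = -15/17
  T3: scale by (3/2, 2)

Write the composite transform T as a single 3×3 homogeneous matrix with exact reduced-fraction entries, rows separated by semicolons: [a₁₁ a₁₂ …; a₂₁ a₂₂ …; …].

T1 = [-5/13 12/13 0; -12/13 -5/13 0; 0 0 1]
T2·T1 = [-140/221 -171/221 0; 171/221 -140/221 0; 0 0 1]
T3·…·T1 = [-210/221 -513/442 0; 342/221 -280/221 0; 0 0 1]

T = [-210/221 -513/442 0; 342/221 -280/221 0; 0 0 1]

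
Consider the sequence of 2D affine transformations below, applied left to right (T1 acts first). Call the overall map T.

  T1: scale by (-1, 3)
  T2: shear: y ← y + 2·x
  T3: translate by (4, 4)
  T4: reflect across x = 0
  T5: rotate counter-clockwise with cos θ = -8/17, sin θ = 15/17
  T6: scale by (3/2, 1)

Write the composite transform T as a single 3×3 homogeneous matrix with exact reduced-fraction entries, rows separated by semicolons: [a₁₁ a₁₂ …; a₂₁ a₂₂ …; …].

T = [33/17 -135/34 -42/17; 31/17 -24/17 -92/17; 0 0 1]

T1 = [-1 0 0; 0 3 0; 0 0 1]
T2·T1 = [-1 0 0; -2 3 0; 0 0 1]
T3·…·T1 = [-1 0 4; -2 3 4; 0 0 1]
T4·…·T1 = [1 0 -4; -2 3 4; 0 0 1]
T5·…·T1 = [22/17 -45/17 -28/17; 31/17 -24/17 -92/17; 0 0 1]
T6·…·T1 = [33/17 -135/34 -42/17; 31/17 -24/17 -92/17; 0 0 1]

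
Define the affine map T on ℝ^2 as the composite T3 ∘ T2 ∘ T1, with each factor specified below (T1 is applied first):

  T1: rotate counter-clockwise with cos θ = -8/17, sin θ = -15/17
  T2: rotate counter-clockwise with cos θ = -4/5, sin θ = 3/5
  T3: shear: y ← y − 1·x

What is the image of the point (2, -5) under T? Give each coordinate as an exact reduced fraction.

T1 rotate counter-clockwise with cos θ = -8/17, sin θ = -15/17: (2, -5) → (-91/17, 10/17)
T2 rotate counter-clockwise with cos θ = -4/5, sin θ = 3/5: (-91/17, 10/17) → (334/85, -313/85)
T3 shear: y ← y − 1·x: (334/85, -313/85) → (334/85, -647/85)

T(p) = (334/85, -647/85)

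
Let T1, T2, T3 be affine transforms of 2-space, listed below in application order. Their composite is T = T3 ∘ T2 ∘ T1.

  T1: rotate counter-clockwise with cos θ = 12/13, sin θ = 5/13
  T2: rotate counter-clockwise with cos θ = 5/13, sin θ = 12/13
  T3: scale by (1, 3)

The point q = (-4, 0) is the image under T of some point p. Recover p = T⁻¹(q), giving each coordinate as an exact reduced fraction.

p = (0, 4)

T1 = [12/13 -5/13 0; 5/13 12/13 0; 0 0 1]
T2·T1 = [0 -1 0; 1 0 0; 0 0 1]
T3·…·T1 = [0 -1 0; 3 0 0; 0 0 1]
det M = 3; M⁻¹ = [0 1/3 0; -1 0 0; 0 0 1]
M⁻¹ · (-4, 0)ᵀ = (0, 4)ᵀ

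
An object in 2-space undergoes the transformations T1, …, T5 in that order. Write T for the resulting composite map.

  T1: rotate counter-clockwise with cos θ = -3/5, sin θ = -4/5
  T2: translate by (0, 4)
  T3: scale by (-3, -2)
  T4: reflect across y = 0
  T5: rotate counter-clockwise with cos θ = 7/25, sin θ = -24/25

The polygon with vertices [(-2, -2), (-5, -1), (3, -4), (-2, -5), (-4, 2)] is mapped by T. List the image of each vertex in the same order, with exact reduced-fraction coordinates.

T1 rotate counter-clockwise with cos θ = -3/5, sin θ = -4/5: (-2, -2) → (-2/5, 14/5); (-5, -1) → (11/5, 23/5); (3, -4) → (-5, 0); (-2, -5) → (-14/5, 23/5); (-4, 2) → (4, 2)
T2 translate by (0, 4): (-2/5, 14/5) → (-2/5, 34/5); (11/5, 23/5) → (11/5, 43/5); (-5, 0) → (-5, 4); (-14/5, 23/5) → (-14/5, 43/5); (4, 2) → (4, 6)
T3 scale by (-3, -2): (-2/5, 34/5) → (6/5, -68/5); (11/5, 43/5) → (-33/5, -86/5); (-5, 4) → (15, -8); (-14/5, 43/5) → (42/5, -86/5); (4, 6) → (-12, -12)
T4 reflect across y = 0: (6/5, -68/5) → (6/5, 68/5); (-33/5, -86/5) → (-33/5, 86/5); (15, -8) → (15, 8); (42/5, -86/5) → (42/5, 86/5); (-12, -12) → (-12, 12)
T5 rotate counter-clockwise with cos θ = 7/25, sin θ = -24/25: (6/5, 68/5) → (1674/125, 332/125); (-33/5, 86/5) → (1833/125, 1394/125); (15, 8) → (297/25, -304/25); (42/5, 86/5) → (2358/125, -406/125); (-12, 12) → (204/25, 372/25)

image vertices: (1674/125, 332/125), (1833/125, 1394/125), (297/25, -304/25), (2358/125, -406/125), (204/25, 372/25)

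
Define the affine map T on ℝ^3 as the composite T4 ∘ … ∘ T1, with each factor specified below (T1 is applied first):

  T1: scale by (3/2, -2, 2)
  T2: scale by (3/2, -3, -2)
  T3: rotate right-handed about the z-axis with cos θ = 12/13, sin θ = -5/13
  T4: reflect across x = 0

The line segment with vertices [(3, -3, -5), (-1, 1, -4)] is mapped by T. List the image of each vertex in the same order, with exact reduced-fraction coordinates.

T1 scale by (3/2, -2, 2): (3, -3, -5) → (9/2, 6, -10); (-1, 1, -4) → (-3/2, -2, -8)
T2 scale by (3/2, -3, -2): (9/2, 6, -10) → (27/4, -18, 20); (-3/2, -2, -8) → (-9/4, 6, 16)
T3 rotate right-handed about the z-axis with cos θ = 12/13, sin θ = -5/13: (27/4, -18, 20) → (-9/13, -999/52, 20); (-9/4, 6, 16) → (3/13, 333/52, 16)
T4 reflect across x = 0: (-9/13, -999/52, 20) → (9/13, -999/52, 20); (3/13, 333/52, 16) → (-3/13, 333/52, 16)

image vertices: (9/13, -999/52, 20), (-3/13, 333/52, 16)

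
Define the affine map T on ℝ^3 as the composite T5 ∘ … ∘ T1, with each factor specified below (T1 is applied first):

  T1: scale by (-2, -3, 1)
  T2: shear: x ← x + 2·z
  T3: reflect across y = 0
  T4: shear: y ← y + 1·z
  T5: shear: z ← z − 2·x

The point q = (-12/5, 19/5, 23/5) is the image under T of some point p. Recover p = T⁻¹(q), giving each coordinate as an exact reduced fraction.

p = (1, 4/3, -1/5)

T1 = [-2 0 0 0; 0 -3 0 0; 0 0 1 0; 0 0 0 1]
T2·T1 = [-2 0 2 0; 0 -3 0 0; 0 0 1 0; 0 0 0 1]
T3·…·T1 = [-2 0 2 0; 0 3 0 0; 0 0 1 0; 0 0 0 1]
T4·…·T1 = [-2 0 2 0; 0 3 1 0; 0 0 1 0; 0 0 0 1]
T5·…·T1 = [-2 0 2 0; 0 3 1 0; 4 0 -3 0; 0 0 0 1]
det M = -6; M⁻¹ = [3/2 0 1 0; -2/3 1/3 -1/3 0; 2 0 1 0; 0 0 0 1]
M⁻¹ · (-12/5, 19/5, 23/5)ᵀ = (1, 4/3, -1/5)ᵀ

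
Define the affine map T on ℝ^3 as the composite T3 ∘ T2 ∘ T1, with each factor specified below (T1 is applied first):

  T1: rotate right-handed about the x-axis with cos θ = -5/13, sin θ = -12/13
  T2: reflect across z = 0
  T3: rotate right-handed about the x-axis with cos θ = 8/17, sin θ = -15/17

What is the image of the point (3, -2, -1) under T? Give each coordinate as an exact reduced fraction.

T1 rotate right-handed about the x-axis with cos θ = -5/13, sin θ = -12/13: (3, -2, -1) → (3, -2/13, 29/13)
T2 reflect across z = 0: (3, -2/13, 29/13) → (3, -2/13, -29/13)
T3 rotate right-handed about the x-axis with cos θ = 8/17, sin θ = -15/17: (3, -2/13, -29/13) → (3, -451/221, -202/221)

T(p) = (3, -451/221, -202/221)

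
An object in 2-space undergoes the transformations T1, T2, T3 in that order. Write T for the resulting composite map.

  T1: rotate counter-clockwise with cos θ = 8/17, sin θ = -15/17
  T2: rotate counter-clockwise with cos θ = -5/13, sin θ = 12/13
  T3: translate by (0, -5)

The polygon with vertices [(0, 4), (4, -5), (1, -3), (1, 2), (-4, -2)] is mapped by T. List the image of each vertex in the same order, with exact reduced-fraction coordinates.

T1 rotate counter-clockwise with cos θ = 8/17, sin θ = -15/17: (0, 4) → (60/17, 32/17); (4, -5) → (-43/17, -100/17); (1, -3) → (-37/17, -39/17); (1, 2) → (38/17, 1/17); (-4, -2) → (-62/17, 44/17)
T2 rotate counter-clockwise with cos θ = -5/13, sin θ = 12/13: (60/17, 32/17) → (-684/221, 560/221); (-43/17, -100/17) → (1415/221, -16/221); (-37/17, -39/17) → (653/221, -249/221); (38/17, 1/17) → (-202/221, 451/221); (-62/17, 44/17) → (-218/221, -964/221)
T3 translate by (0, -5): (-684/221, 560/221) → (-684/221, -545/221); (1415/221, -16/221) → (1415/221, -1121/221); (653/221, -249/221) → (653/221, -1354/221); (-202/221, 451/221) → (-202/221, -654/221); (-218/221, -964/221) → (-218/221, -2069/221)

image vertices: (-684/221, -545/221), (1415/221, -1121/221), (653/221, -1354/221), (-202/221, -654/221), (-218/221, -2069/221)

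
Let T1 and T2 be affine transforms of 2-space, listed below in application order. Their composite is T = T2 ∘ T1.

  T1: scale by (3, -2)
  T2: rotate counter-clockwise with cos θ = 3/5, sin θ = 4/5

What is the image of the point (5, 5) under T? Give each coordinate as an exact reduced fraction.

T1 scale by (3, -2): (5, 5) → (15, -10)
T2 rotate counter-clockwise with cos θ = 3/5, sin θ = 4/5: (15, -10) → (17, 6)

T(p) = (17, 6)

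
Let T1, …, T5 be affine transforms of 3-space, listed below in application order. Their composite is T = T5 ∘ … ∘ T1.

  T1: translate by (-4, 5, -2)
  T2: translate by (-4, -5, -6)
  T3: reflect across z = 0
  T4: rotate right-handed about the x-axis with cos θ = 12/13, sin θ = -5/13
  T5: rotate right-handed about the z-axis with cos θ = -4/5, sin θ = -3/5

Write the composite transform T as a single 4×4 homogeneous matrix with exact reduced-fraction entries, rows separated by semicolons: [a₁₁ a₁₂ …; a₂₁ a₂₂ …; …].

T = [-4/5 36/65 -3/13 536/65; -3/5 -48/65 4/13 152/65; 0 -5/13 -12/13 96/13; 0 0 0 1]

T1 = [1 0 0 -4; 0 1 0 5; 0 0 1 -2; 0 0 0 1]
T2·T1 = [1 0 0 -8; 0 1 0 0; 0 0 1 -8; 0 0 0 1]
T3·…·T1 = [1 0 0 -8; 0 1 0 0; 0 0 -1 8; 0 0 0 1]
T4·…·T1 = [1 0 0 -8; 0 12/13 -5/13 40/13; 0 -5/13 -12/13 96/13; 0 0 0 1]
T5·…·T1 = [-4/5 36/65 -3/13 536/65; -3/5 -48/65 4/13 152/65; 0 -5/13 -12/13 96/13; 0 0 0 1]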